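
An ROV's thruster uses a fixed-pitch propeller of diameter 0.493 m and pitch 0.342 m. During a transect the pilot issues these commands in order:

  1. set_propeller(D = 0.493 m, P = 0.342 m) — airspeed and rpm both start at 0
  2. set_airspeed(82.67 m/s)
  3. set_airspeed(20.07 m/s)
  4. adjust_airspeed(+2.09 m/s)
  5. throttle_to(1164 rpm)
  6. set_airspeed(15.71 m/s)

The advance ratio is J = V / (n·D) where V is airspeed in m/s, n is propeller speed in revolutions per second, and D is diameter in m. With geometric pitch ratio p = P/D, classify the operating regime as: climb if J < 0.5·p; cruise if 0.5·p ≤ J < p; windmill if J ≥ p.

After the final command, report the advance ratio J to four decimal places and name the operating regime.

J = 1.6426, regime = windmill

set_propeller: D = 0.493 m, P = 0.342 m (p = P/D = 0.693712); state ← (V=0, rpm=0)
set_airspeed(82.67): V ← 82.67 m/s
set_airspeed(20.07): V ← 20.07 m/s
adjust_airspeed(+2.09): V ← 20.07 +2.09 = 22.16 m/s
throttle_to(1164): rpm ← 1164
set_airspeed(15.71): V ← 15.71 m/s
final state: V = 15.71 m/s, rpm = 1164 → n = rpm/60 = 19.400000 rev/s
J = V / (n·D) = 15.71 / (19.400000 × 0.493) = 1.642584
regime bands: climb J<0.3469 | cruise [0.3469, 0.6937) | windmill J≥0.6937
J = 1.6426 → windmill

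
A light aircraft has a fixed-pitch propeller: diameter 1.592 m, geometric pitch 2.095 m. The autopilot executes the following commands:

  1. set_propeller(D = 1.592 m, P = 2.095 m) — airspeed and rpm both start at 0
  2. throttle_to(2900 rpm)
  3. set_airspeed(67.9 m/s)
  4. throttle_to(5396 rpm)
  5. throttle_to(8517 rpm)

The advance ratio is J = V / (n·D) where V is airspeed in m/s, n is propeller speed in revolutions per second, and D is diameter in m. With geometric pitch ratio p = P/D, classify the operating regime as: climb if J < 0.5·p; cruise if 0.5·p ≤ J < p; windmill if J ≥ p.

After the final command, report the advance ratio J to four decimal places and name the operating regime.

J = 0.3005, regime = climb

set_propeller: D = 1.592 m, P = 2.095 m (p = P/D = 1.315955); state ← (V=0, rpm=0)
throttle_to(2900): rpm ← 2900
set_airspeed(67.9): V ← 67.9 m/s
throttle_to(5396): rpm ← 5396
throttle_to(8517): rpm ← 8517
final state: V = 67.9 m/s, rpm = 8517 → n = rpm/60 = 141.950000 rev/s
J = V / (n·D) = 67.9 / (141.950000 × 1.592) = 0.300463
regime bands: climb J<0.6580 | cruise [0.6580, 1.3160) | windmill J≥1.3160
J = 0.3005 → climb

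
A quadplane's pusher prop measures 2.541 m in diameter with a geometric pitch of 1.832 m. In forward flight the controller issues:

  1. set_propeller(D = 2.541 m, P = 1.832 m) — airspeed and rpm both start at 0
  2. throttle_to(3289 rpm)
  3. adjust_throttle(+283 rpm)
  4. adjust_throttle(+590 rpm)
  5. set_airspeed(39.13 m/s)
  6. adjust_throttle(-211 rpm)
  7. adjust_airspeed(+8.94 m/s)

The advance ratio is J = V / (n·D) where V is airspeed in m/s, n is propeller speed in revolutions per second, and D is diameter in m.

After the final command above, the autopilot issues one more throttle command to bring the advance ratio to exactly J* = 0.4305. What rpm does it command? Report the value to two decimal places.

rpm = 2636.62

set_propeller: D = 2.541 m, P = 1.832 m (p = P/D = 0.720976); state ← (V=0, rpm=0)
throttle_to(3289): rpm ← 3289
adjust_throttle(+283): rpm ← 3289 +283 = 3572
adjust_throttle(+590): rpm ← 3572 +590 = 4162
set_airspeed(39.13): V ← 39.13 m/s
adjust_throttle(-211): rpm ← 4162 -211 = 3951
adjust_airspeed(+8.94): V ← 39.13 +8.94 = 48.07 m/s
final state: V = 48.07 m/s, rpm = 3951 → n = rpm/60 = 65.850000 rev/s
target J* = 0.4305; solve J* = V/(n·D) for n: n = V/(J*·D) = 48.07/(0.4305 × 2.541) = 43.943668 rev/s
rpm = 60·n = 2636.620058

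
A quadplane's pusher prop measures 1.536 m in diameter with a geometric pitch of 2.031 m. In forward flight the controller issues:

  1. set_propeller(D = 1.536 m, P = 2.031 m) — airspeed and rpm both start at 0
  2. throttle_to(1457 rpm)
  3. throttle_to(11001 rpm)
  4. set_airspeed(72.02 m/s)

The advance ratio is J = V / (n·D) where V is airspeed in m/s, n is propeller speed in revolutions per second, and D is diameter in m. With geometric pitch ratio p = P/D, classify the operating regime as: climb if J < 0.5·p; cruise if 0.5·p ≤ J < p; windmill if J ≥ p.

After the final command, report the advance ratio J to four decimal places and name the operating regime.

set_propeller: D = 1.536 m, P = 2.031 m (p = P/D = 1.322266); state ← (V=0, rpm=0)
throttle_to(1457): rpm ← 1457
throttle_to(11001): rpm ← 11001
set_airspeed(72.02): V ← 72.02 m/s
final state: V = 72.02 m/s, rpm = 11001 → n = rpm/60 = 183.350000 rev/s
J = V / (n·D) = 72.02 / (183.350000 × 1.536) = 0.255730
regime bands: climb J<0.6611 | cruise [0.6611, 1.3223) | windmill J≥1.3223
J = 0.2557 → climb

J = 0.2557, regime = climb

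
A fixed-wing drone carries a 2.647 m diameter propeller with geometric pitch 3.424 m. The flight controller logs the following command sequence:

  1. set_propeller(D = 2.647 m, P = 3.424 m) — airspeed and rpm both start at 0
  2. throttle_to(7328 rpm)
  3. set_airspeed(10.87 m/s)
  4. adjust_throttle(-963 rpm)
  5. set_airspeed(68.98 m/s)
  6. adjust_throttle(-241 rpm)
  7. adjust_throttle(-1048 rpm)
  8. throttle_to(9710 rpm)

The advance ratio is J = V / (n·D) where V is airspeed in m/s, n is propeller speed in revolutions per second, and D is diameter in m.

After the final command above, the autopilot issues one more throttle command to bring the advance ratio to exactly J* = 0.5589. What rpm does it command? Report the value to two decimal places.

set_propeller: D = 2.647 m, P = 3.424 m (p = P/D = 1.293540); state ← (V=0, rpm=0)
throttle_to(7328): rpm ← 7328
set_airspeed(10.87): V ← 10.87 m/s
adjust_throttle(-963): rpm ← 7328 -963 = 6365
set_airspeed(68.98): V ← 68.98 m/s
adjust_throttle(-241): rpm ← 6365 -241 = 6124
adjust_throttle(-1048): rpm ← 6124 -1048 = 5076
throttle_to(9710): rpm ← 9710
final state: V = 68.98 m/s, rpm = 9710 → n = rpm/60 = 161.833333 rev/s
target J* = 0.5589; solve J* = V/(n·D) for n: n = V/(J*·D) = 68.98/(0.5589 × 2.647) = 46.626749 rev/s
rpm = 60·n = 2797.604961

rpm = 2797.60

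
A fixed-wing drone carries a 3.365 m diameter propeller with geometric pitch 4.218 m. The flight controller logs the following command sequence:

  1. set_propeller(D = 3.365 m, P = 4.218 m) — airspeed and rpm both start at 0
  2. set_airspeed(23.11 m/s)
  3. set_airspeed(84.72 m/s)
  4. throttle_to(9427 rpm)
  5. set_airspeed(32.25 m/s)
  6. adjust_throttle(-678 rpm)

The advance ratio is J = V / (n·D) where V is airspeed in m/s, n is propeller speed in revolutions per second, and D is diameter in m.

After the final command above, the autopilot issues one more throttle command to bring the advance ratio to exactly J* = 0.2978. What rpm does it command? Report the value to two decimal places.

set_propeller: D = 3.365 m, P = 4.218 m (p = P/D = 1.253492); state ← (V=0, rpm=0)
set_airspeed(23.11): V ← 23.11 m/s
set_airspeed(84.72): V ← 84.72 m/s
throttle_to(9427): rpm ← 9427
set_airspeed(32.25): V ← 32.25 m/s
adjust_throttle(-678): rpm ← 9427 -678 = 8749
final state: V = 32.25 m/s, rpm = 8749 → n = rpm/60 = 145.816667 rev/s
target J* = 0.2978; solve J* = V/(n·D) for n: n = V/(J*·D) = 32.25/(0.2978 × 3.365) = 32.182513 rev/s
rpm = 60·n = 1930.950796

rpm = 1930.95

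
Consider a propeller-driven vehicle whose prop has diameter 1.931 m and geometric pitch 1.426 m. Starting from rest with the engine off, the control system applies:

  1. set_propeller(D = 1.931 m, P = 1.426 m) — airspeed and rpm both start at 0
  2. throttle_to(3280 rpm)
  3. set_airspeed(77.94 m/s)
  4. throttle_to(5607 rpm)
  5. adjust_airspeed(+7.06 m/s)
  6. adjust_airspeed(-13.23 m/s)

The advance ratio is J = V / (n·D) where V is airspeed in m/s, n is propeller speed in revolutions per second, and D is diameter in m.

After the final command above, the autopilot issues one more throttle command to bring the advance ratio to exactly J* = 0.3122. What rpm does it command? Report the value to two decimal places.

rpm = 7142.97

set_propeller: D = 1.931 m, P = 1.426 m (p = P/D = 0.738477); state ← (V=0, rpm=0)
throttle_to(3280): rpm ← 3280
set_airspeed(77.94): V ← 77.94 m/s
throttle_to(5607): rpm ← 5607
adjust_airspeed(+7.06): V ← 77.94 +7.06 = 85 m/s
adjust_airspeed(-13.23): V ← 85 -13.23 = 71.77 m/s
final state: V = 71.77 m/s, rpm = 5607 → n = rpm/60 = 93.450000 rev/s
target J* = 0.3122; solve J* = V/(n·D) for n: n = V/(J*·D) = 71.77/(0.3122 × 1.931) = 119.049554 rev/s
rpm = 60·n = 7142.973256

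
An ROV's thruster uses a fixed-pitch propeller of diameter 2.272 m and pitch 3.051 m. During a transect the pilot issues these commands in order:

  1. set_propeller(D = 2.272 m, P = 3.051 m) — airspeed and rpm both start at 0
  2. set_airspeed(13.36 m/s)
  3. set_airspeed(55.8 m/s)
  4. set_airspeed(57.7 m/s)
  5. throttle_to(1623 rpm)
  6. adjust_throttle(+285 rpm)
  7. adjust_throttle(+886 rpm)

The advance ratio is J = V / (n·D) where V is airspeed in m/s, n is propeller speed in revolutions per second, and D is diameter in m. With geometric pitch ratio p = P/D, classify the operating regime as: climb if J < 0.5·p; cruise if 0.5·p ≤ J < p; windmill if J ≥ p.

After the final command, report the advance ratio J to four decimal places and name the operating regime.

J = 0.5454, regime = climb

set_propeller: D = 2.272 m, P = 3.051 m (p = P/D = 1.342870); state ← (V=0, rpm=0)
set_airspeed(13.36): V ← 13.36 m/s
set_airspeed(55.8): V ← 55.8 m/s
set_airspeed(57.7): V ← 57.7 m/s
throttle_to(1623): rpm ← 1623
adjust_throttle(+285): rpm ← 1623 +285 = 1908
adjust_throttle(+886): rpm ← 1908 +886 = 2794
final state: V = 57.7 m/s, rpm = 2794 → n = rpm/60 = 46.566667 rev/s
J = V / (n·D) = 57.7 / (46.566667 × 2.272) = 0.545371
regime bands: climb J<0.6714 | cruise [0.6714, 1.3429) | windmill J≥1.3429
J = 0.5454 → climb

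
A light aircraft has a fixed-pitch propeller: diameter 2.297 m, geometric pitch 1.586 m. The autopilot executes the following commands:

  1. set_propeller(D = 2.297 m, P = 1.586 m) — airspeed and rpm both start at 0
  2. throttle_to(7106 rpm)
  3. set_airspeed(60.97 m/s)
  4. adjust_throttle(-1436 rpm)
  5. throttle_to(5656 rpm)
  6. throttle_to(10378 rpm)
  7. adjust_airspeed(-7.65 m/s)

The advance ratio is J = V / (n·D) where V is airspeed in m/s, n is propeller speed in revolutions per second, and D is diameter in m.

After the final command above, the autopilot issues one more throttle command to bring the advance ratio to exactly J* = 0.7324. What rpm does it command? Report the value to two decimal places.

set_propeller: D = 2.297 m, P = 1.586 m (p = P/D = 0.690466); state ← (V=0, rpm=0)
throttle_to(7106): rpm ← 7106
set_airspeed(60.97): V ← 60.97 m/s
adjust_throttle(-1436): rpm ← 7106 -1436 = 5670
throttle_to(5656): rpm ← 5656
throttle_to(10378): rpm ← 10378
adjust_airspeed(-7.65): V ← 60.97 -7.65 = 53.32 m/s
final state: V = 53.32 m/s, rpm = 10378 → n = rpm/60 = 172.966667 rev/s
target J* = 0.7324; solve J* = V/(n·D) for n: n = V/(J*·D) = 53.32/(0.7324 × 2.297) = 31.694274 rev/s
rpm = 60·n = 1901.656448

rpm = 1901.66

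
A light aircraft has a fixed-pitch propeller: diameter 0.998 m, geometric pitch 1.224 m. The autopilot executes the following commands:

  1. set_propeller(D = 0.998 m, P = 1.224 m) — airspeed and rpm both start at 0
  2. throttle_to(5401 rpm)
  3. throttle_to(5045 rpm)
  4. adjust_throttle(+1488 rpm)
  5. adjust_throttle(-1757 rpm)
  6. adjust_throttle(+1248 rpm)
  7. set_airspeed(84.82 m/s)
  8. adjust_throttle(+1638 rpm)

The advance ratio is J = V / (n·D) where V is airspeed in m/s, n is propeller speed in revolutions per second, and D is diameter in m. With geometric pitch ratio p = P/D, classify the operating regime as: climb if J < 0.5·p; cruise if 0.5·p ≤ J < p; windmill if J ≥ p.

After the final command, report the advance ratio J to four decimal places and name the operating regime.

set_propeller: D = 0.998 m, P = 1.224 m (p = P/D = 1.226453); state ← (V=0, rpm=0)
throttle_to(5401): rpm ← 5401
throttle_to(5045): rpm ← 5045
adjust_throttle(+1488): rpm ← 5045 +1488 = 6533
adjust_throttle(-1757): rpm ← 6533 -1757 = 4776
adjust_throttle(+1248): rpm ← 4776 +1248 = 6024
set_airspeed(84.82): V ← 84.82 m/s
adjust_throttle(+1638): rpm ← 6024 +1638 = 7662
final state: V = 84.82 m/s, rpm = 7662 → n = rpm/60 = 127.700000 rev/s
J = V / (n·D) = 84.82 / (127.700000 × 0.998) = 0.665544
regime bands: climb J<0.6132 | cruise [0.6132, 1.2265) | windmill J≥1.2265
J = 0.6655 → cruise

J = 0.6655, regime = cruise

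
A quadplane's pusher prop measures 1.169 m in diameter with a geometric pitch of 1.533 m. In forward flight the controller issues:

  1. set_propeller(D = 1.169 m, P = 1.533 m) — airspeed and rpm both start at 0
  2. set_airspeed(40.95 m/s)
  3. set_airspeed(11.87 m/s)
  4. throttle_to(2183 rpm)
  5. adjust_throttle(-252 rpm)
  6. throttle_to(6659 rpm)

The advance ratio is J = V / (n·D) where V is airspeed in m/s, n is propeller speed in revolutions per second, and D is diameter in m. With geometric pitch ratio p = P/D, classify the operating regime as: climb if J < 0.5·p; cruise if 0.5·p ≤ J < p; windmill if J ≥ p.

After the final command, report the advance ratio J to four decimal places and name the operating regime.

J = 0.0915, regime = climb

set_propeller: D = 1.169 m, P = 1.533 m (p = P/D = 1.311377); state ← (V=0, rpm=0)
set_airspeed(40.95): V ← 40.95 m/s
set_airspeed(11.87): V ← 11.87 m/s
throttle_to(2183): rpm ← 2183
adjust_throttle(-252): rpm ← 2183 -252 = 1931
throttle_to(6659): rpm ← 6659
final state: V = 11.87 m/s, rpm = 6659 → n = rpm/60 = 110.983333 rev/s
J = V / (n·D) = 11.87 / (110.983333 × 1.169) = 0.091491
regime bands: climb J<0.6557 | cruise [0.6557, 1.3114) | windmill J≥1.3114
J = 0.0915 → climb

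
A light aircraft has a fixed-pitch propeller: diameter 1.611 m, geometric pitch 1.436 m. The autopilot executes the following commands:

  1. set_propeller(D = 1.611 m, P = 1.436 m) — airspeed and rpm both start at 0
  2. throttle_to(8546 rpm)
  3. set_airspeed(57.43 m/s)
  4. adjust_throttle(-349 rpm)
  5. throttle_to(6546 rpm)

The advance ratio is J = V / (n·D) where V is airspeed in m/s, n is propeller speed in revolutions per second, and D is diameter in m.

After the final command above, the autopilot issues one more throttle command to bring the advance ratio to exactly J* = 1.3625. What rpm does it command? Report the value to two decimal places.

rpm = 1569.85

set_propeller: D = 1.611 m, P = 1.436 m (p = P/D = 0.891372); state ← (V=0, rpm=0)
throttle_to(8546): rpm ← 8546
set_airspeed(57.43): V ← 57.43 m/s
adjust_throttle(-349): rpm ← 8546 -349 = 8197
throttle_to(6546): rpm ← 6546
final state: V = 57.43 m/s, rpm = 6546 → n = rpm/60 = 109.100000 rev/s
target J* = 1.3625; solve J* = V/(n·D) for n: n = V/(J*·D) = 57.43/(1.3625 × 1.611) = 26.164158 rev/s
rpm = 60·n = 1569.849487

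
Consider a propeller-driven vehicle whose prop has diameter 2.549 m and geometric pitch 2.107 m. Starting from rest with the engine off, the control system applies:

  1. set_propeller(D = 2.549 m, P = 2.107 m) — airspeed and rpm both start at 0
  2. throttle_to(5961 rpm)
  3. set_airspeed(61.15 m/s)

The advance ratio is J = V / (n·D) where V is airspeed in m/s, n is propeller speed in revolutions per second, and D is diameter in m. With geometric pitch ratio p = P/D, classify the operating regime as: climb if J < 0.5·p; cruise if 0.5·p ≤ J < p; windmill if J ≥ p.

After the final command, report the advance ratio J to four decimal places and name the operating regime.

J = 0.2415, regime = climb

set_propeller: D = 2.549 m, P = 2.107 m (p = P/D = 0.826599); state ← (V=0, rpm=0)
throttle_to(5961): rpm ← 5961
set_airspeed(61.15): V ← 61.15 m/s
final state: V = 61.15 m/s, rpm = 5961 → n = rpm/60 = 99.350000 rev/s
J = V / (n·D) = 61.15 / (99.350000 × 2.549) = 0.241468
regime bands: climb J<0.4133 | cruise [0.4133, 0.8266) | windmill J≥0.8266
J = 0.2415 → climb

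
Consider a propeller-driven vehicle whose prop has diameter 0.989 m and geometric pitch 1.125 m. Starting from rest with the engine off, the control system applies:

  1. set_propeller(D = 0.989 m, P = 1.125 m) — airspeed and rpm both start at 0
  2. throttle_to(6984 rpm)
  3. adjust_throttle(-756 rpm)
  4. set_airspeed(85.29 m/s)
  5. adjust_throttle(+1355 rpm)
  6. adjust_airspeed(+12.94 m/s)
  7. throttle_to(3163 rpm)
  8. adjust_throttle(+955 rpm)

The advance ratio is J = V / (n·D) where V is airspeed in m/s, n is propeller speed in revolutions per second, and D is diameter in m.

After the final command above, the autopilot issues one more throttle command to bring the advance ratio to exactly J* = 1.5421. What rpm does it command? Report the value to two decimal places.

set_propeller: D = 0.989 m, P = 1.125 m (p = P/D = 1.137513); state ← (V=0, rpm=0)
throttle_to(6984): rpm ← 6984
adjust_throttle(-756): rpm ← 6984 -756 = 6228
set_airspeed(85.29): V ← 85.29 m/s
adjust_throttle(+1355): rpm ← 6228 +1355 = 7583
adjust_airspeed(+12.94): V ← 85.29 +12.94 = 98.23 m/s
throttle_to(3163): rpm ← 3163
adjust_throttle(+955): rpm ← 3163 +955 = 4118
final state: V = 98.23 m/s, rpm = 4118 → n = rpm/60 = 68.633333 rev/s
target J* = 1.5421; solve J* = V/(n·D) for n: n = V/(J*·D) = 98.23/(1.5421 × 0.989) = 64.407333 rev/s
rpm = 60·n = 3864.439973

rpm = 3864.44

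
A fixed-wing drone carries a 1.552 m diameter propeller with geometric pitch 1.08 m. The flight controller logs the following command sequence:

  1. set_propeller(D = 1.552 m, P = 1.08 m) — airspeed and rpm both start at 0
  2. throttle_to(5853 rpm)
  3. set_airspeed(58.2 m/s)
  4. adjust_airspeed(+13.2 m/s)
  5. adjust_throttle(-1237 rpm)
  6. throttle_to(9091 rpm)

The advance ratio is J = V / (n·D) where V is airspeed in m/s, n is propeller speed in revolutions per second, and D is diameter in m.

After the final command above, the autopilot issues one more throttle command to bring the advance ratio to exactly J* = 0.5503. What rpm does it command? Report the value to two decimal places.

rpm = 5016.01

set_propeller: D = 1.552 m, P = 1.08 m (p = P/D = 0.695876); state ← (V=0, rpm=0)
throttle_to(5853): rpm ← 5853
set_airspeed(58.2): V ← 58.2 m/s
adjust_airspeed(+13.2): V ← 58.2 +13.2 = 71.4 m/s
adjust_throttle(-1237): rpm ← 5853 -1237 = 4616
throttle_to(9091): rpm ← 9091
final state: V = 71.4 m/s, rpm = 9091 → n = rpm/60 = 151.516667 rev/s
target J* = 0.5503; solve J* = V/(n·D) for n: n = V/(J*·D) = 71.4/(0.5503 × 1.552) = 83.600136 rev/s
rpm = 60·n = 5016.008138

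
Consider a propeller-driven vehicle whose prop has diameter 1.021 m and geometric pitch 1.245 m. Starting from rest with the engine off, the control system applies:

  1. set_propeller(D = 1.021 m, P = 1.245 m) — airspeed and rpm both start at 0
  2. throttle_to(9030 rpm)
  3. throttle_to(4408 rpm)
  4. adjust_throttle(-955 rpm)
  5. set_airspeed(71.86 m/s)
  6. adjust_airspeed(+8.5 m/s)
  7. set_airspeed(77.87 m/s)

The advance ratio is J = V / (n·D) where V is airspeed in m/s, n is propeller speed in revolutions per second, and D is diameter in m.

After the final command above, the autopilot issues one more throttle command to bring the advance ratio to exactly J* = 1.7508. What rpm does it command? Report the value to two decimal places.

set_propeller: D = 1.021 m, P = 1.245 m (p = P/D = 1.219393); state ← (V=0, rpm=0)
throttle_to(9030): rpm ← 9030
throttle_to(4408): rpm ← 4408
adjust_throttle(-955): rpm ← 4408 -955 = 3453
set_airspeed(71.86): V ← 71.86 m/s
adjust_airspeed(+8.5): V ← 71.86 +8.5 = 80.36 m/s
set_airspeed(77.87): V ← 77.87 m/s
final state: V = 77.87 m/s, rpm = 3453 → n = rpm/60 = 57.550000 rev/s
target J* = 1.7508; solve J* = V/(n·D) for n: n = V/(J*·D) = 77.87/(1.7508 × 1.021) = 43.562008 rev/s
rpm = 60·n = 2613.720505

rpm = 2613.72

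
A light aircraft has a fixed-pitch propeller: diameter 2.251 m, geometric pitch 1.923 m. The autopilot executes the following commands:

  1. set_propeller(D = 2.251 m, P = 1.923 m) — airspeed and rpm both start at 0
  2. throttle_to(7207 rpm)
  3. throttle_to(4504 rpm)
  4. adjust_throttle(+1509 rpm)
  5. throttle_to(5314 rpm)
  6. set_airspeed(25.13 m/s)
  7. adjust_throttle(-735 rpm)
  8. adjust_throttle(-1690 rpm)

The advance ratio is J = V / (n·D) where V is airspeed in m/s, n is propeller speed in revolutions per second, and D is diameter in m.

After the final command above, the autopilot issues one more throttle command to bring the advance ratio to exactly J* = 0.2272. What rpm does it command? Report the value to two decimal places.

set_propeller: D = 2.251 m, P = 1.923 m (p = P/D = 0.854287); state ← (V=0, rpm=0)
throttle_to(7207): rpm ← 7207
throttle_to(4504): rpm ← 4504
adjust_throttle(+1509): rpm ← 4504 +1509 = 6013
throttle_to(5314): rpm ← 5314
set_airspeed(25.13): V ← 25.13 m/s
adjust_throttle(-735): rpm ← 5314 -735 = 4579
adjust_throttle(-1690): rpm ← 4579 -1690 = 2889
final state: V = 25.13 m/s, rpm = 2889 → n = rpm/60 = 48.150000 rev/s
target J* = 0.2272; solve J* = V/(n·D) for n: n = V/(J*·D) = 25.13/(0.2272 × 2.251) = 49.137003 rev/s
rpm = 60·n = 2948.220196

rpm = 2948.22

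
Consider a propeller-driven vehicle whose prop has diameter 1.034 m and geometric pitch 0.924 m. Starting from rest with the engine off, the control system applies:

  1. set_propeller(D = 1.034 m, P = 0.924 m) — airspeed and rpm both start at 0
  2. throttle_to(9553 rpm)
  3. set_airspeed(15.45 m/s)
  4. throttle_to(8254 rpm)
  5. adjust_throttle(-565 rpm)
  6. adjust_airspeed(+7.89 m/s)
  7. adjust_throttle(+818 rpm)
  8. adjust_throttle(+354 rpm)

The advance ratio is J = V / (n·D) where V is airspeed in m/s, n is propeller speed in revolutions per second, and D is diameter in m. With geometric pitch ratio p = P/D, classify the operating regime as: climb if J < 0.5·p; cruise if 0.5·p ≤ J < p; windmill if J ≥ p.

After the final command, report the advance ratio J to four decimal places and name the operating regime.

set_propeller: D = 1.034 m, P = 0.924 m (p = P/D = 0.893617); state ← (V=0, rpm=0)
throttle_to(9553): rpm ← 9553
set_airspeed(15.45): V ← 15.45 m/s
throttle_to(8254): rpm ← 8254
adjust_throttle(-565): rpm ← 8254 -565 = 7689
adjust_airspeed(+7.89): V ← 15.45 +7.89 = 23.34 m/s
adjust_throttle(+818): rpm ← 7689 +818 = 8507
adjust_throttle(+354): rpm ← 8507 +354 = 8861
final state: V = 23.34 m/s, rpm = 8861 → n = rpm/60 = 147.683333 rev/s
J = V / (n·D) = 23.34 / (147.683333 × 1.034) = 0.152844
regime bands: climb J<0.4468 | cruise [0.4468, 0.8936) | windmill J≥0.8936
J = 0.1528 → climb

J = 0.1528, regime = climb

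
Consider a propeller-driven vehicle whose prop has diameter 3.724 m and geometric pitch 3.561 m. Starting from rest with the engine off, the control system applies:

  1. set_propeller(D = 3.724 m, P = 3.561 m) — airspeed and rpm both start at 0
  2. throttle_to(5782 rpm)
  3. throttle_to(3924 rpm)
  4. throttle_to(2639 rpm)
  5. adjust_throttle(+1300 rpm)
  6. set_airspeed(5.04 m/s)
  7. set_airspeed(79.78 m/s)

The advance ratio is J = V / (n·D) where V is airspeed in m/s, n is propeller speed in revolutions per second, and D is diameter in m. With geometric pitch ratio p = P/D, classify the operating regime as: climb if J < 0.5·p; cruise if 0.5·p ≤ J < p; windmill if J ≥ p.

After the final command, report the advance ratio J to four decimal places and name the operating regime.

set_propeller: D = 3.724 m, P = 3.561 m (p = P/D = 0.956230); state ← (V=0, rpm=0)
throttle_to(5782): rpm ← 5782
throttle_to(3924): rpm ← 3924
throttle_to(2639): rpm ← 2639
adjust_throttle(+1300): rpm ← 2639 +1300 = 3939
set_airspeed(5.04): V ← 5.04 m/s
set_airspeed(79.78): V ← 79.78 m/s
final state: V = 79.78 m/s, rpm = 3939 → n = rpm/60 = 65.650000 rev/s
J = V / (n·D) = 79.78 / (65.650000 × 3.724) = 0.326324
regime bands: climb J<0.4781 | cruise [0.4781, 0.9562) | windmill J≥0.9562
J = 0.3263 → climb

J = 0.3263, regime = climb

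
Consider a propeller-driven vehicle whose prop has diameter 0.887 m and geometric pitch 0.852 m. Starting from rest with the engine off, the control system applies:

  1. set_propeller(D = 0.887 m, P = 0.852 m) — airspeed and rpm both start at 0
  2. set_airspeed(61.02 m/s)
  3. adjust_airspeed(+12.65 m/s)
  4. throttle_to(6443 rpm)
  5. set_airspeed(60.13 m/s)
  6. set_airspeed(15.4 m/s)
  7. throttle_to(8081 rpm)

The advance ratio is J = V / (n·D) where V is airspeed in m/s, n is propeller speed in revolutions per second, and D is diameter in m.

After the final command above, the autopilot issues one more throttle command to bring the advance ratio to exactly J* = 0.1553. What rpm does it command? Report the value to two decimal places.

set_propeller: D = 0.887 m, P = 0.852 m (p = P/D = 0.960541); state ← (V=0, rpm=0)
set_airspeed(61.02): V ← 61.02 m/s
adjust_airspeed(+12.65): V ← 61.02 +12.65 = 73.67 m/s
throttle_to(6443): rpm ← 6443
set_airspeed(60.13): V ← 60.13 m/s
set_airspeed(15.4): V ← 15.4 m/s
throttle_to(8081): rpm ← 8081
final state: V = 15.4 m/s, rpm = 8081 → n = rpm/60 = 134.683333 rev/s
target J* = 0.1553; solve J* = V/(n·D) for n: n = V/(J*·D) = 15.4/(0.1553 × 0.887) = 111.795840 rev/s
rpm = 60·n = 6707.750428

rpm = 6707.75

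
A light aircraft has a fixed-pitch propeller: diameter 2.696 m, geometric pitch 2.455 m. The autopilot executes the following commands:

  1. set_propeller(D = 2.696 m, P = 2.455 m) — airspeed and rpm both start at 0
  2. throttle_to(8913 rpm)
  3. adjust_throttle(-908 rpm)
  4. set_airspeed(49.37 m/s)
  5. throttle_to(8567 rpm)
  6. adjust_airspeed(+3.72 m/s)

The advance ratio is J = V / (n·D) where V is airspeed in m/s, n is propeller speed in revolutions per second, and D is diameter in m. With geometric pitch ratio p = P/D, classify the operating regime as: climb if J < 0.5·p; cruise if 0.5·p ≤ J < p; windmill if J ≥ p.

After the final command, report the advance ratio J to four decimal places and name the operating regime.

set_propeller: D = 2.696 m, P = 2.455 m (p = P/D = 0.910608); state ← (V=0, rpm=0)
throttle_to(8913): rpm ← 8913
adjust_throttle(-908): rpm ← 8913 -908 = 8005
set_airspeed(49.37): V ← 49.37 m/s
throttle_to(8567): rpm ← 8567
adjust_airspeed(+3.72): V ← 49.37 +3.72 = 53.09 m/s
final state: V = 53.09 m/s, rpm = 8567 → n = rpm/60 = 142.783333 rev/s
J = V / (n·D) = 53.09 / (142.783333 × 2.696) = 0.137916
regime bands: climb J<0.4553 | cruise [0.4553, 0.9106) | windmill J≥0.9106
J = 0.1379 → climb

J = 0.1379, regime = climb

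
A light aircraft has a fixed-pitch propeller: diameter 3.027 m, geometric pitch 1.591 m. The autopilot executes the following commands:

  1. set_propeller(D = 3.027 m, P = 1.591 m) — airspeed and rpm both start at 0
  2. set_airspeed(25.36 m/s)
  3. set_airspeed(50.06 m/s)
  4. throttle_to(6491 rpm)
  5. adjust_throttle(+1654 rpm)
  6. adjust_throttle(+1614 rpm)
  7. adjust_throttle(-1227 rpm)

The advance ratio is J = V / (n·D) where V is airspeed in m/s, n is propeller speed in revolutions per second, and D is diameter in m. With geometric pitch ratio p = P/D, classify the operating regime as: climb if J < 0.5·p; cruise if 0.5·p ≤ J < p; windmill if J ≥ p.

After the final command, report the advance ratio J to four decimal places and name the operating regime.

J = 0.1163, regime = climb

set_propeller: D = 3.027 m, P = 1.591 m (p = P/D = 0.525603); state ← (V=0, rpm=0)
set_airspeed(25.36): V ← 25.36 m/s
set_airspeed(50.06): V ← 50.06 m/s
throttle_to(6491): rpm ← 6491
adjust_throttle(+1654): rpm ← 6491 +1654 = 8145
adjust_throttle(+1614): rpm ← 8145 +1614 = 9759
adjust_throttle(-1227): rpm ← 9759 -1227 = 8532
final state: V = 50.06 m/s, rpm = 8532 → n = rpm/60 = 142.200000 rev/s
J = V / (n·D) = 50.06 / (142.200000 × 3.027) = 0.116300
regime bands: climb J<0.2628 | cruise [0.2628, 0.5256) | windmill J≥0.5256
J = 0.1163 → climb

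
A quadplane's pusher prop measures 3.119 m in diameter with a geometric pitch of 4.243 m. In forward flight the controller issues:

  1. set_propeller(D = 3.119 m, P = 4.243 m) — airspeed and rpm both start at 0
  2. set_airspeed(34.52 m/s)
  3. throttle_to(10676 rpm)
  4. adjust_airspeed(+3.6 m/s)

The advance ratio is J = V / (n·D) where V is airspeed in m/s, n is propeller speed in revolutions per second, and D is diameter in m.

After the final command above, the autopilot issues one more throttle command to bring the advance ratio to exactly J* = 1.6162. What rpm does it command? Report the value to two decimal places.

rpm = 453.73

set_propeller: D = 3.119 m, P = 4.243 m (p = P/D = 1.360372); state ← (V=0, rpm=0)
set_airspeed(34.52): V ← 34.52 m/s
throttle_to(10676): rpm ← 10676
adjust_airspeed(+3.6): V ← 34.52 +3.6 = 38.12 m/s
final state: V = 38.12 m/s, rpm = 10676 → n = rpm/60 = 177.933333 rev/s
target J* = 1.6162; solve J* = V/(n·D) for n: n = V/(J*·D) = 38.12/(1.6162 × 3.119) = 7.562100 rev/s
rpm = 60·n = 453.725999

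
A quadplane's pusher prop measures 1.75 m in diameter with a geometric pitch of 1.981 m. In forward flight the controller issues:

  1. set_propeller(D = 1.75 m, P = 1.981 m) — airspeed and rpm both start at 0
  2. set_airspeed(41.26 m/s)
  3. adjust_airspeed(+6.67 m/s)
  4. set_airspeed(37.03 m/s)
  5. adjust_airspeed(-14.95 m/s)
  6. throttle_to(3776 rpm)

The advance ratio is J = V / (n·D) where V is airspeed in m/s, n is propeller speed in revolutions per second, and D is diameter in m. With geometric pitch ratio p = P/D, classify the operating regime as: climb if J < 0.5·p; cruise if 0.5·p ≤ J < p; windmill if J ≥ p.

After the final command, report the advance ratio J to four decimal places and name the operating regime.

set_propeller: D = 1.75 m, P = 1.981 m (p = P/D = 1.132000); state ← (V=0, rpm=0)
set_airspeed(41.26): V ← 41.26 m/s
adjust_airspeed(+6.67): V ← 41.26 +6.67 = 47.93 m/s
set_airspeed(37.03): V ← 37.03 m/s
adjust_airspeed(-14.95): V ← 37.03 -14.95 = 22.08 m/s
throttle_to(3776): rpm ← 3776
final state: V = 22.08 m/s, rpm = 3776 → n = rpm/60 = 62.933333 rev/s
J = V / (n·D) = 22.08 / (62.933333 × 1.75) = 0.200484
regime bands: climb J<0.5660 | cruise [0.5660, 1.1320) | windmill J≥1.1320
J = 0.2005 → climb

J = 0.2005, regime = climb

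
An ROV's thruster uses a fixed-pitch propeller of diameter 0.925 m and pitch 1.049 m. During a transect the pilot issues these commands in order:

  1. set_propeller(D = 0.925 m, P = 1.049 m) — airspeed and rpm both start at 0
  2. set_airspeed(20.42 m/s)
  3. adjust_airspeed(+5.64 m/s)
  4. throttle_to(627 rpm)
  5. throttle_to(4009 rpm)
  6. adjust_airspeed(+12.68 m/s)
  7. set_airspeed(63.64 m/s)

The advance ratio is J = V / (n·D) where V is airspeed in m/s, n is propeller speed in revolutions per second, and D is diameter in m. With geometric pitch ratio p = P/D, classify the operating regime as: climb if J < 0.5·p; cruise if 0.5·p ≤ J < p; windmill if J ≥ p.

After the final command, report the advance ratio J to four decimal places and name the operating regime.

set_propeller: D = 0.925 m, P = 1.049 m (p = P/D = 1.134054); state ← (V=0, rpm=0)
set_airspeed(20.42): V ← 20.42 m/s
adjust_airspeed(+5.64): V ← 20.42 +5.64 = 26.06 m/s
throttle_to(627): rpm ← 627
throttle_to(4009): rpm ← 4009
adjust_airspeed(+12.68): V ← 26.06 +12.68 = 38.74 m/s
set_airspeed(63.64): V ← 63.64 m/s
final state: V = 63.64 m/s, rpm = 4009 → n = rpm/60 = 66.816667 rev/s
J = V / (n·D) = 63.64 / (66.816667 × 0.925) = 1.029683
regime bands: climb J<0.5670 | cruise [0.5670, 1.1341) | windmill J≥1.1341
J = 1.0297 → cruise

J = 1.0297, regime = cruise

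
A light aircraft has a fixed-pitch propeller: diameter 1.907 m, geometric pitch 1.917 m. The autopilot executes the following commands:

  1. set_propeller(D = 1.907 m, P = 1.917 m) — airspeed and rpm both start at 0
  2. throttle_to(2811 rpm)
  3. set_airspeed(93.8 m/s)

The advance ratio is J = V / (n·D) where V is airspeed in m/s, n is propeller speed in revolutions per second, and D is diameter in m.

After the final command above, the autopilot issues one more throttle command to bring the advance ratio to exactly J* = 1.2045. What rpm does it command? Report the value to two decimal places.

rpm = 2450.17

set_propeller: D = 1.907 m, P = 1.917 m (p = P/D = 1.005244); state ← (V=0, rpm=0)
throttle_to(2811): rpm ← 2811
set_airspeed(93.8): V ← 93.8 m/s
final state: V = 93.8 m/s, rpm = 2811 → n = rpm/60 = 46.850000 rev/s
target J* = 1.2045; solve J* = V/(n·D) for n: n = V/(J*·D) = 93.8/(1.2045 × 1.907) = 40.836202 rev/s
rpm = 60·n = 2450.172106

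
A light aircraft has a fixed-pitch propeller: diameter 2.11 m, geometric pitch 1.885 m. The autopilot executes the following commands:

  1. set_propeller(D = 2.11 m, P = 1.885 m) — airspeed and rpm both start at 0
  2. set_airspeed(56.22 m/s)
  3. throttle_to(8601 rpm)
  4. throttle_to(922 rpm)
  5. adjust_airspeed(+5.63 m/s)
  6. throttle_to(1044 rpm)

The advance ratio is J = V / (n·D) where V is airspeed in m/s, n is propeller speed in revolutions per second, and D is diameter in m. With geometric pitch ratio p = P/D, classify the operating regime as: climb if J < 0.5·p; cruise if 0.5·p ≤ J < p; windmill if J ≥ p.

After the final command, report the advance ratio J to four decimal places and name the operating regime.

set_propeller: D = 2.11 m, P = 1.885 m (p = P/D = 0.893365); state ← (V=0, rpm=0)
set_airspeed(56.22): V ← 56.22 m/s
throttle_to(8601): rpm ← 8601
throttle_to(922): rpm ← 922
adjust_airspeed(+5.63): V ← 56.22 +5.63 = 61.85 m/s
throttle_to(1044): rpm ← 1044
final state: V = 61.85 m/s, rpm = 1044 → n = rpm/60 = 17.400000 rev/s
J = V / (n·D) = 61.85 / (17.400000 × 2.11) = 1.684643
regime bands: climb J<0.4467 | cruise [0.4467, 0.8934) | windmill J≥0.8934
J = 1.6846 → windmill

J = 1.6846, regime = windmill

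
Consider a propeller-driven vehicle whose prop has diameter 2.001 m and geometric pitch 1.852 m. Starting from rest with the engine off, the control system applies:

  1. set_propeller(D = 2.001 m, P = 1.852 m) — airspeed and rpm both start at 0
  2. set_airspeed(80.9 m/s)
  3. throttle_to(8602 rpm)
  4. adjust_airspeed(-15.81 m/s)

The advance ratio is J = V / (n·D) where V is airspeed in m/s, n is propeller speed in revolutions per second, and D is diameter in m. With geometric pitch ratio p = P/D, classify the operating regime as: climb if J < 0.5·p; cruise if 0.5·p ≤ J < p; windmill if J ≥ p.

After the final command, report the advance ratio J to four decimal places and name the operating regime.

J = 0.2269, regime = climb

set_propeller: D = 2.001 m, P = 1.852 m (p = P/D = 0.925537); state ← (V=0, rpm=0)
set_airspeed(80.9): V ← 80.9 m/s
throttle_to(8602): rpm ← 8602
adjust_airspeed(-15.81): V ← 80.9 -15.81 = 65.09 m/s
final state: V = 65.09 m/s, rpm = 8602 → n = rpm/60 = 143.366667 rev/s
J = V / (n·D) = 65.09 / (143.366667 × 2.001) = 0.226892
regime bands: climb J<0.4628 | cruise [0.4628, 0.9255) | windmill J≥0.9255
J = 0.2269 → climb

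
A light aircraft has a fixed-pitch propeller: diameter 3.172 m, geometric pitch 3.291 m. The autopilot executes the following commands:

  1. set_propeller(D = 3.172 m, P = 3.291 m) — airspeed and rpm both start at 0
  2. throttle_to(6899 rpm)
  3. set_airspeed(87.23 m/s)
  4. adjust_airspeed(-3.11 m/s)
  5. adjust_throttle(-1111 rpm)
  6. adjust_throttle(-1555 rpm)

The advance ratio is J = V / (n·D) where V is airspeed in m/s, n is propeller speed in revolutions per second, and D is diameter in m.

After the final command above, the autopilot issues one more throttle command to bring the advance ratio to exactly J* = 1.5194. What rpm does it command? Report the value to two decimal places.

set_propeller: D = 3.172 m, P = 3.291 m (p = P/D = 1.037516); state ← (V=0, rpm=0)
throttle_to(6899): rpm ← 6899
set_airspeed(87.23): V ← 87.23 m/s
adjust_airspeed(-3.11): V ← 87.23 -3.11 = 84.12 m/s
adjust_throttle(-1111): rpm ← 6899 -1111 = 5788
adjust_throttle(-1555): rpm ← 5788 -1555 = 4233
final state: V = 84.12 m/s, rpm = 4233 → n = rpm/60 = 70.550000 rev/s
target J* = 1.5194; solve J* = V/(n·D) for n: n = V/(J*·D) = 84.12/(1.5194 × 3.172) = 17.453959 rev/s
rpm = 60·n = 1047.237569

rpm = 1047.24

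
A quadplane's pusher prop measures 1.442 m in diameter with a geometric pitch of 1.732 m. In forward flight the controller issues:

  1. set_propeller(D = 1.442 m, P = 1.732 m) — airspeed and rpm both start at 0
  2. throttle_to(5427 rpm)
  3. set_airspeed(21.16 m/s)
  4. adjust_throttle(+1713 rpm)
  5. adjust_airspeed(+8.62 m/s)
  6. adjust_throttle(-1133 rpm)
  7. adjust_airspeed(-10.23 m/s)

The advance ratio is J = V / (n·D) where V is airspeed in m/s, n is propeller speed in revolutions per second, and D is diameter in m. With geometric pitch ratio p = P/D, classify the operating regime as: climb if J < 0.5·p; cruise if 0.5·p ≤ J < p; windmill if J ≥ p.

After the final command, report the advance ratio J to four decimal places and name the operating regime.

J = 0.1354, regime = climb

set_propeller: D = 1.442 m, P = 1.732 m (p = P/D = 1.201110); state ← (V=0, rpm=0)
throttle_to(5427): rpm ← 5427
set_airspeed(21.16): V ← 21.16 m/s
adjust_throttle(+1713): rpm ← 5427 +1713 = 7140
adjust_airspeed(+8.62): V ← 21.16 +8.62 = 29.78 m/s
adjust_throttle(-1133): rpm ← 7140 -1133 = 6007
adjust_airspeed(-10.23): V ← 29.78 -10.23 = 19.55 m/s
final state: V = 19.55 m/s, rpm = 6007 → n = rpm/60 = 100.116667 rev/s
J = V / (n·D) = 19.55 / (100.116667 × 1.442) = 0.135418
regime bands: climb J<0.6006 | cruise [0.6006, 1.2011) | windmill J≥1.2011
J = 0.1354 → climb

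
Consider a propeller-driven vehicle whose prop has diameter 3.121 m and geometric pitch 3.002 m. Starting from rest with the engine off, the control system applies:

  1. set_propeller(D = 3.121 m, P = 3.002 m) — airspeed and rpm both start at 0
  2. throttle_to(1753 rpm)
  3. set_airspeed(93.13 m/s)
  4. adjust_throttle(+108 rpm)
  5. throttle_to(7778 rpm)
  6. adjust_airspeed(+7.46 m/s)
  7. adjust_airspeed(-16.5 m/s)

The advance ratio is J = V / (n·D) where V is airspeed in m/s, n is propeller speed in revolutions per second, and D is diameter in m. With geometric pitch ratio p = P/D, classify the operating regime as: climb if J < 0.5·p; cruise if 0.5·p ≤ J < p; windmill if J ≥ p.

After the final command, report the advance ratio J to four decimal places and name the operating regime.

set_propeller: D = 3.121 m, P = 3.002 m (p = P/D = 0.961871); state ← (V=0, rpm=0)
throttle_to(1753): rpm ← 1753
set_airspeed(93.13): V ← 93.13 m/s
adjust_throttle(+108): rpm ← 1753 +108 = 1861
throttle_to(7778): rpm ← 7778
adjust_airspeed(+7.46): V ← 93.13 +7.46 = 100.59 m/s
adjust_airspeed(-16.5): V ← 100.59 -16.5 = 84.09 m/s
final state: V = 84.09 m/s, rpm = 7778 → n = rpm/60 = 129.633333 rev/s
J = V / (n·D) = 84.09 / (129.633333 × 3.121) = 0.207842
regime bands: climb J<0.4809 | cruise [0.4809, 0.9619) | windmill J≥0.9619
J = 0.2078 → climb

J = 0.2078, regime = climb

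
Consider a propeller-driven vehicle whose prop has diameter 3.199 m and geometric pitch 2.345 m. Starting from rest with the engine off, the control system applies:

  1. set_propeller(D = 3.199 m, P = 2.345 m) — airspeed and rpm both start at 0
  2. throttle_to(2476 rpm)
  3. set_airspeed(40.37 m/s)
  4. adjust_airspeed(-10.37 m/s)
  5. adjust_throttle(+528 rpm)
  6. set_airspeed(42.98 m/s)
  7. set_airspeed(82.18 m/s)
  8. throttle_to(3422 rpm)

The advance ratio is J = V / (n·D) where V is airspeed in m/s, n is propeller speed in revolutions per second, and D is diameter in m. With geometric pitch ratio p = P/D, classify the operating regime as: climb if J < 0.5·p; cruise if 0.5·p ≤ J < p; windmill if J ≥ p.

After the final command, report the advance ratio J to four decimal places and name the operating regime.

set_propeller: D = 3.199 m, P = 2.345 m (p = P/D = 0.733042); state ← (V=0, rpm=0)
throttle_to(2476): rpm ← 2476
set_airspeed(40.37): V ← 40.37 m/s
adjust_airspeed(-10.37): V ← 40.37 -10.37 = 30 m/s
adjust_throttle(+528): rpm ← 2476 +528 = 3004
set_airspeed(42.98): V ← 42.98 m/s
set_airspeed(82.18): V ← 82.18 m/s
throttle_to(3422): rpm ← 3422
final state: V = 82.18 m/s, rpm = 3422 → n = rpm/60 = 57.033333 rev/s
J = V / (n·D) = 82.18 / (57.033333 × 3.199) = 0.450426
regime bands: climb J<0.3665 | cruise [0.3665, 0.7330) | windmill J≥0.7330
J = 0.4504 → cruise

J = 0.4504, regime = cruise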